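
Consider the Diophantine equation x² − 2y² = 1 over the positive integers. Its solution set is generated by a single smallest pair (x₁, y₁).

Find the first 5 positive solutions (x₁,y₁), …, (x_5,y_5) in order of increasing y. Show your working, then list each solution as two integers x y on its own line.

3 2
17 12
99 70
577 408
3363 2378

[1; 2] for √2; ℓ=1 ⇒ convergent index 1
i=0: a=1 ⇒ p=1, q=1
i=1: a=2 ⇒ p=3, q=2
→ (3, 2).  Check: 3²=9, 2·2²=8, difference 1.
(3+2√2)^2 = 17 + 12√2
(3+2√2)^3 = 99 + 70√2
(3+2√2)^4 = 577 + 408√2
(3+2√2)^5 = 3363 + 2378√2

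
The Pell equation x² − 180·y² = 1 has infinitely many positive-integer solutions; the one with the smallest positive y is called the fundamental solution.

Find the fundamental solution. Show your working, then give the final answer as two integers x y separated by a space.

[13; 2,2,2,26] for √180; ℓ=4 ⇒ convergent index 3
a_0=13:  p_0=13·1+0=13,  q_0=13·0+1=1
…
a_2=2:  p_2=2·27+13=67,  q_2=2·2+1=5
a_3=2:  p_3=2·67+27=161,  q_3=2·5+2=12
(x₁, y₁) = (161, 12);  161² − 180·12² = 1 ✓

161 12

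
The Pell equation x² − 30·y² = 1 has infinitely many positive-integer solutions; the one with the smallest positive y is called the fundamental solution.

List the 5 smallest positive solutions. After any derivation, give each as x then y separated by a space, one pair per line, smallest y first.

11 2
241 44
5291 966
116161 21208
2550251 465610

[5; 2,10] for √30; ℓ=2 ⇒ convergent index 1
i=0: a=5 ⇒ p=5, q=1
i=1: a=2 ⇒ p=11, q=2
(x₁, y₁) = (11, 2);  11² − 30·2² = 1 ✓
k=2:  x_2 = 11·11+30·2·2 = 241,  y_2 = 11·2+2·11 = 44
k=3:  x_3 = 11·241+30·2·44 = 5291,  y_3 = 11·44+2·241 = 966
k=4:  x_4 = 11·5291+30·2·966 = 116161,  y_4 = 11·966+2·5291 = 21208
k=5:  x_5 = 11·116161+30·2·21208 = 2550251,  y_5 = 11·21208+2·116161 = 465610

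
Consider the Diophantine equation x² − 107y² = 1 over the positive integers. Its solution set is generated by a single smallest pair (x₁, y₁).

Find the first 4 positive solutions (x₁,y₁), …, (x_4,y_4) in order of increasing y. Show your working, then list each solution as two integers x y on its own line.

[10; 2,1,9,1,2,20] for √107; ℓ=6 ⇒ convergent index 5
step 0: (10, 1)  from 10·(1,0) + (0,1)
…
step 2: (31, 3)  from 1·(21,2) + (10,1)
step 3: (300, 29)  from 9·(31,3) + (21,2)
step 4: (331, 32)  from 1·(300,29) + (31,3)
step 5: (962, 93)  from 2·(331,32) + (300,29)
(x₁, y₁) = (962, 93);  962² − 107·93² = 1 ✓
k=2:  x_2 = 962·962+107·93·93 = 1850887,  y_2 = 962·93+93·962 = 178932
k=3:  x_3 = 962·1850887+107·93·178932 = 3561105626,  y_3 = 962·178932+93·1850887 = 344265075
k=4:  x_4 = 962·3561105626+107·93·344265075 = 6851565373537,  y_4 = 962·344265075+93·3561105626 = 662365825368

962 93
1850887 178932
3561105626 344265075
6851565373537 662365825368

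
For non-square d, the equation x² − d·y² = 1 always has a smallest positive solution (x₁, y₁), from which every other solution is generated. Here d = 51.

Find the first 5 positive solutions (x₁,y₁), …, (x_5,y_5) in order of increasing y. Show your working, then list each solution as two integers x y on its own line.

[7; 7,14] for √51; ℓ=2 ⇒ convergent index 1
k=0  a_k=7  p_k/q_k = 7/1
k=1  a_k=7  p_k/q_k = 50/7
(x₁, y₁) = (50, 7);  50² − 51·7² = 1 ✓
k=2:  x_2 = 50·50+51·7·7 = 4999,  y_2 = 50·7+7·50 = 700
k=3:  x_3 = 50·4999+51·7·700 = 499850,  y_3 = 50·700+7·4999 = 69993
k=4:  x_4 = 50·499850+51·7·69993 = 49980001,  y_4 = 50·69993+7·499850 = 6998600
k=5:  x_5 = 50·49980001+51·7·6998600 = 4997500250,  y_5 = 50·6998600+7·49980001 = 699790007

50 7
4999 700
499850 69993
49980001 6998600
4997500250 699790007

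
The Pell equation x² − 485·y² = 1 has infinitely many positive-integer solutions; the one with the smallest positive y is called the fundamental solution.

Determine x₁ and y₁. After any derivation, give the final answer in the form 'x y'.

969 44

√485 = [22; 44, …], period ℓ=1 (odd) → k=1
a_0=22:  p_0=22·1+0=22,  q_0=22·0+1=1
a_1=44:  p_1=44·22+1=969,  q_1=44·1+0=44
→ (969, 44).  Check: 969²=938961, 485·44²=938960, difference 1.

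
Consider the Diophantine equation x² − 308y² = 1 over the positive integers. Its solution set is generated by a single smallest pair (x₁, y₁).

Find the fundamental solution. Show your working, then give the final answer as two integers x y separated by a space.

[17; 1,1,4,1,1,34] for √308; ℓ=6 ⇒ convergent index 5
step 0: (17, 1)  from 17·(1,0) + (0,1)
step 1: (18, 1)  from 1·(17,1) + (1,0)
…
step 4: (193, 11)  from 1·(158,9) + (35,2)
step 5: (351, 20)  from 1·(193,11) + (158,9)
→ (351, 20).  Check: 351²=123201, 308·20²=123200, difference 1.

351 20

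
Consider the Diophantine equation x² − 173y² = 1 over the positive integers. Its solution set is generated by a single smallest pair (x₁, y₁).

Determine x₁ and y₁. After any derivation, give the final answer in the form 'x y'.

2499849 190060

[13; 6,1,1,6,26] for √173; ℓ=5 ⇒ convergent index 9
step 0: (13, 1)  from 13·(1,0) + (0,1)
step 1: (79, 6)  from 6·(13,1) + (1,0)
step 2: (92, 7)  from 1·(79,6) + (13,1)
step 3: (171, 13)  from 1·(92,7) + (79,6)
step 4: (1118, 85)  from 6·(171,13) + (92,7)
step 5: (29239, 2223)  from 26·(1118,85) + (171,13)
step 6: (176552, 13423)  from 6·(29239,2223) + (1118,85)
step 7: (205791, 15646)  from 1·(176552,13423) + (29239,2223)
step 8: (382343, 29069)  from 1·(205791,15646) + (176552,13423)
step 9: (2499849, 190060)  from 6·(382343,29069) + (205791,15646)
(x₁, y₁) = (2499849, 190060);  2499849² − 173·190060² = 1 ✓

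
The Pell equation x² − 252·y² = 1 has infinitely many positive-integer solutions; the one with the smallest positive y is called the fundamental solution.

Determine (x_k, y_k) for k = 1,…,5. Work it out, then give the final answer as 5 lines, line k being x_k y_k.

[15; 1,6,1,30] for √252; ℓ=4 ⇒ convergent index 3
i=0: a=15 ⇒ p=15, q=1
…
i=2: a=6 ⇒ p=111, q=7
i=3: a=1 ⇒ p=127, q=8
fundamental: x₁=127, y₁=8  (since 16129 − 252·64 = 1)
(127+8√252)^2 = 32257 + 2032√252
(127+8√252)^3 = 8193151 + 516120√252
(127+8√252)^4 = 2081028097 + 131092448√252
(127+8√252)^5 = 528572943487 + 33296965672√252

127 8
32257 2032
8193151 516120
2081028097 131092448
528572943487 33296965672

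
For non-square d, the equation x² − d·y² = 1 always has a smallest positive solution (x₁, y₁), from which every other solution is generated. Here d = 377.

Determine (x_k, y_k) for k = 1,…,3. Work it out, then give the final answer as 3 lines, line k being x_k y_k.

233 12
108577 5592
50596649 2605860

√377 → a₀=19, period (2,2,2,38); ℓ=4 even so k=3
k=0  a_k=19  p_k/q_k = 19/1
…
k=2  a_k=2  p_k/q_k = 97/5
k=3  a_k=2  p_k/q_k = 233/12
→ (233, 12).  Check: 233²=54289, 377·12²=54288, difference 1.
(233+12√377)^2 = 108577 + 5592√377
(233+12√377)^3 = 50596649 + 2605860√377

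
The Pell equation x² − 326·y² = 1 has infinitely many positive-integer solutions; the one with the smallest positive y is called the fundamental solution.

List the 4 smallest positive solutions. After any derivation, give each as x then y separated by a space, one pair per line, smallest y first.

325 18
211249 11700
137311525 7604982
89252280001 4943226600

[18; 18,36] for √326; ℓ=2 ⇒ convergent index 1
i=0: a=18 ⇒ p=18, q=1
i=1: a=18 ⇒ p=325, q=18
fundamental: x₁=325, y₁=18  (since 105625 − 326·324 = 1)
k=2:  x_2 = 325·325+326·18·18 = 211249,  y_2 = 325·18+18·325 = 11700
k=3:  x_3 = 325·211249+326·18·11700 = 137311525,  y_3 = 325·11700+18·211249 = 7604982
k=4:  x_4 = 325·137311525+326·18·7604982 = 89252280001,  y_4 = 325·7604982+18·137311525 = 4943226600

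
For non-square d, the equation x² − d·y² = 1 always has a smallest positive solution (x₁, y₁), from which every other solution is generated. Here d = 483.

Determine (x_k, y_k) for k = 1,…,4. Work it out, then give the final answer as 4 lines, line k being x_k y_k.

√483 → a₀=21, period (1,42); ℓ=2 even so k=1
step 0: (21, 1)  from 21·(1,0) + (0,1)
step 1: (22, 1)  from 1·(21,1) + (1,0)
fundamental: x₁=22, y₁=1  (since 484 − 483·1 = 1)
(22+1√483)^2 = 967 + 44√483
(22+1√483)^3 = 42526 + 1935√483
(22+1√483)^4 = 1870177 + 85096√483

22 1
967 44
42526 1935
1870177 85096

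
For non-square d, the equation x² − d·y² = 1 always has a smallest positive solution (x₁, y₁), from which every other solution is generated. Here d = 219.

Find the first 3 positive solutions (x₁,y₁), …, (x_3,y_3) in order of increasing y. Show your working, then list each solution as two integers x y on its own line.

d=219: √d = [14; 1,3,1,28] (ℓ=4, even), read p_3/q_3
a_0=14:  p_0=14·1+0=14,  q_0=14·0+1=1
a_1=1:  p_1=1·14+1=15,  q_1=1·1+0=1
a_2=3:  p_2=3·15+14=59,  q_2=3·1+1=4
a_3=1:  p_3=1·59+15=74,  q_3=1·4+1=5
→ (74, 5).  Check: 74²=5476, 219·5²=5475, difference 1.
k=2:  x_2 = 74·74+219·5·5 = 10951,  y_2 = 74·5+5·74 = 740
k=3:  x_3 = 74·10951+219·5·740 = 1620674,  y_3 = 74·740+5·10951 = 109515

74 5
10951 740
1620674 109515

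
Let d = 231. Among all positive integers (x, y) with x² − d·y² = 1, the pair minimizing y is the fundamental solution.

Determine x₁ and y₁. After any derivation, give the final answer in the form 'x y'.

76 5

d=231: √d = [15; 5,30] (ℓ=2, even), read p_1/q_1
i=0: a=15 ⇒ p=15, q=1
i=1: a=5 ⇒ p=76, q=5
→ (76, 5).  Check: 76²=5776, 231·5²=5775, difference 1.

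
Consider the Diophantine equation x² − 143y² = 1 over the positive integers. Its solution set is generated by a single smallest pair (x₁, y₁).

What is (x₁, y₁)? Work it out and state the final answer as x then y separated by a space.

[11; 1,22] for √143; ℓ=2 ⇒ convergent index 1
i=0: a=11 ⇒ p=11, q=1
i=1: a=1 ⇒ p=12, q=1
fundamental: x₁=12, y₁=1  (since 144 − 143·1 = 1)

12 1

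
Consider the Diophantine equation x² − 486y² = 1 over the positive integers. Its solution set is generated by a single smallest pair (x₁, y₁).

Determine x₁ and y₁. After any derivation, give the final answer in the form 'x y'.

√486 → a₀=22, period (22,44); ℓ=2 even so k=1
k=0  a_k=22  p_k/q_k = 22/1
k=1  a_k=22  p_k/q_k = 485/22
fundamental: x₁=485, y₁=22  (since 235225 − 486·484 = 1)

485 22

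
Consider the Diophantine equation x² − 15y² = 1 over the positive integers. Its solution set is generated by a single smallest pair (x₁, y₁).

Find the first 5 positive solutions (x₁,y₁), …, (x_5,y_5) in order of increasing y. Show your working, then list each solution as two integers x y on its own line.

[3; 1,6] for √15; ℓ=2 ⇒ convergent index 1
step 0: (3, 1)  from 3·(1,0) + (0,1)
step 1: (4, 1)  from 1·(3,1) + (1,0)
→ (4, 1).  Check: 4²=16, 15·1²=15, difference 1.
(x_2, y_2) = (4·4 + 15·1·1, 4·1 + 1·4) = (31, 8)
(x_3, y_3) = (4·31 + 15·1·8, 4·8 + 1·31) = (244, 63)
(x_4, y_4) = (4·244 + 15·1·63, 4·63 + 1·244) = (1921, 496)
(x_5, y_5) = (4·1921 + 15·1·496, 4·496 + 1·1921) = (15124, 3905)

4 1
31 8
244 63
1921 496
15124 3905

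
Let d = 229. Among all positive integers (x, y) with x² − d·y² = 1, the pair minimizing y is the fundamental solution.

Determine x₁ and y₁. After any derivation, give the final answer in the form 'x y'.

d=229: √d = [15; 7,1,1,7,30] (ℓ=5, odd), read p_9/q_9
step 0: (15, 1)  from 15·(1,0) + (0,1)
step 1: (106, 7)  from 7·(15,1) + (1,0)
step 2: (121, 8)  from 1·(106,7) + (15,1)
step 3: (227, 15)  from 1·(121,8) + (106,7)
…
step 5: (51527, 3405)  from 30·(1710,113) + (227,15)
step 6: (362399, 23948)  from 7·(51527,3405) + (1710,113)
step 7: (413926, 27353)  from 1·(362399,23948) + (51527,3405)
step 8: (776325, 51301)  from 1·(413926,27353) + (362399,23948)
step 9: (5848201, 386460)  from 7·(776325,51301) + (413926,27353)
→ (5848201, 386460).  Check: 5848201²=34201454936401, 229·386460²=34201454936400, difference 1.

5848201 386460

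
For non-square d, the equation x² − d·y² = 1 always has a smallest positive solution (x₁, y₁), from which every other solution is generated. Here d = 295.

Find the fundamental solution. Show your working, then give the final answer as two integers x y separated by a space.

d=295: √d = [17; 5,1,2,3,2,6,2,3,2,1,5,34] (ℓ=12, even), read p_11/q_11
k=0  a_k=17  p_k/q_k = 17/1
…
k=2  a_k=1  p_k/q_k = 103/6
…
k=5  a_k=2  p_k/q_k = 2250/131
…
k=10  a_k=1  p_k/q_k = 355517/20699
k=11  a_k=5  p_k/q_k = 2024999/117900
→ (2024999, 117900).  Check: 2024999²=4100620950001, 295·117900²=4100620950000, difference 1.

2024999 117900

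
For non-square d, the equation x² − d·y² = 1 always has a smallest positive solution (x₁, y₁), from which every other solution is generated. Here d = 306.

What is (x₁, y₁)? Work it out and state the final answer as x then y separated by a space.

35 2

√306 → a₀=17, period (2,34); ℓ=2 even so k=1
k=0  a_k=17  p_k/q_k = 17/1
k=1  a_k=2  p_k/q_k = 35/2
→ (35, 2).  Check: 35²=1225, 306·2²=1224, difference 1.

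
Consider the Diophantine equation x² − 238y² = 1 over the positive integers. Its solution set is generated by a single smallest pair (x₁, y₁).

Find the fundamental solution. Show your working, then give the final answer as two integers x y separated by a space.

d=238: √d = [15; 2,2,1,14,1,2,2,30] (ℓ=8, even), read p_7/q_7
k=0  a_k=15  p_k/q_k = 15/1
…
k=2  a_k=2  p_k/q_k = 77/5
k=3  a_k=1  p_k/q_k = 108/7
k=4  a_k=14  p_k/q_k = 1589/103
…
k=6  a_k=2  p_k/q_k = 4983/323
k=7  a_k=2  p_k/q_k = 11663/756
(x₁, y₁) = (11663, 756);  11663² − 238·756² = 1 ✓

11663 756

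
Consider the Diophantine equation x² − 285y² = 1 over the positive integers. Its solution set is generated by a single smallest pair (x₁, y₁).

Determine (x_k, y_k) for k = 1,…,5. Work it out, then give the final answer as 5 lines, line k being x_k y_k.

2431 144
11819521 700128
57466508671 3404022192
279402153338881 16550355197376
1358453212067130751 80467823565619920

√285 = [16; 1,7,2,7,1,32, …], period ℓ=6 (even) → k=5
step 0: (16, 1)  from 16·(1,0) + (0,1)
step 1: (17, 1)  from 1·(16,1) + (1,0)
…
step 3: (287, 17)  from 2·(135,8) + (17,1)
step 4: (2144, 127)  from 7·(287,17) + (135,8)
step 5: (2431, 144)  from 1·(2144,127) + (287,17)
(x₁, y₁) = (2431, 144);  2431² − 285·144² = 1 ✓
k=2:  x_2 = 2431·2431+285·144·144 = 11819521,  y_2 = 2431·144+144·2431 = 700128
k=3:  x_3 = 2431·11819521+285·144·700128 = 57466508671,  y_3 = 2431·700128+144·11819521 = 3404022192
k=4:  x_4 = 2431·57466508671+285·144·3404022192 = 279402153338881,  y_4 = 2431·3404022192+144·57466508671 = 16550355197376
k=5:  x_5 = 2431·279402153338881+285·144·16550355197376 = 1358453212067130751,  y_5 = 2431·16550355197376+144·279402153338881 = 80467823565619920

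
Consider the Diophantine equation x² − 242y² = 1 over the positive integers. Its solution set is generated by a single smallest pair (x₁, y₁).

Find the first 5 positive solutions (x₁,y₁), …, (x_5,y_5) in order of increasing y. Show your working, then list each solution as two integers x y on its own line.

19601 1260
768398401 49394520
30122754096401 1936363971780
1180872205318713601 75909340372325040
46292552162781456490001 2975797959339522246300

√242 = [15; 1,1,3,1,14,1,3,1,1,30, …], period ℓ=10 (even) → k=9
step 0: (15, 1)  from 15·(1,0) + (0,1)
…
step 2: (31, 2)  from 1·(16,1) + (15,1)
step 3: (109, 7)  from 3·(31,2) + (16,1)
step 4: (140, 9)  from 1·(109,7) + (31,2)
step 5: (2069, 133)  from 14·(140,9) + (109,7)
step 6: (2209, 142)  from 1·(2069,133) + (140,9)
step 7: (8696, 559)  from 3·(2209,142) + (2069,133)
step 8: (10905, 701)  from 1·(8696,559) + (2209,142)
step 9: (19601, 1260)  from 1·(10905,701) + (8696,559)
(x₁, y₁) = (19601, 1260);  19601² − 242·1260² = 1 ✓
k=2:  x_2 = 19601·19601+242·1260·1260 = 768398401,  y_2 = 19601·1260+1260·19601 = 49394520
k=3:  x_3 = 19601·768398401+242·1260·49394520 = 30122754096401,  y_3 = 19601·49394520+1260·768398401 = 1936363971780
k=4:  x_4 = 19601·30122754096401+242·1260·1936363971780 = 1180872205318713601,  y_4 = 19601·1936363971780+1260·30122754096401 = 75909340372325040
k=5:  x_5 = 19601·1180872205318713601+242·1260·75909340372325040 = 46292552162781456490001,  y_5 = 19601·75909340372325040+1260·1180872205318713601 = 2975797959339522246300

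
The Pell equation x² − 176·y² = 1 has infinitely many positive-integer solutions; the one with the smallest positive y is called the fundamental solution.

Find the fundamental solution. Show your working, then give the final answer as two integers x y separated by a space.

199 15

[13; 3,1,3,26] for √176; ℓ=4 ⇒ convergent index 3
i=0: a=13 ⇒ p=13, q=1
i=1: a=3 ⇒ p=40, q=3
i=2: a=1 ⇒ p=53, q=4
i=3: a=3 ⇒ p=199, q=15
(x₁, y₁) = (199, 15);  199² − 176·15² = 1 ✓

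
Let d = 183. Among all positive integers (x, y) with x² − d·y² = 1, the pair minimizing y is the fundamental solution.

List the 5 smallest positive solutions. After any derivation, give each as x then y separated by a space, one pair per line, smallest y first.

487 36
474337 35064
462003751 34152300
449991179137 33264305136
438290946475687 32399399050164

√183 → a₀=13, period (1,1,8,1,1,26); ℓ=6 even so k=5
k=0  a_k=13  p_k/q_k = 13/1
k=1  a_k=1  p_k/q_k = 14/1
…
k=4  a_k=1  p_k/q_k = 257/19
k=5  a_k=1  p_k/q_k = 487/36
(x₁, y₁) = (487, 36);  487² − 183·36² = 1 ✓
(487+36√183)^2 = 474337 + 35064√183
(487+36√183)^3 = 462003751 + 34152300√183
(487+36√183)^4 = 449991179137 + 33264305136√183
(487+36√183)^5 = 438290946475687 + 32399399050164√183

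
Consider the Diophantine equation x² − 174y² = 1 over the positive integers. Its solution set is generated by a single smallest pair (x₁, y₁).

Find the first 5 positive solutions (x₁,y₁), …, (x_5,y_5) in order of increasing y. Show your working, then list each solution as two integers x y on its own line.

1451 110
4210801 319220
12219743051 926376330
35461690123201 2688343790440
102909812517786251 7801572753480550

√174 → a₀=13, period (5,4,5,26); ℓ=4 even so k=3
k=0  a_k=13  p_k/q_k = 13/1
k=1  a_k=5  p_k/q_k = 66/5
k=2  a_k=4  p_k/q_k = 277/21
k=3  a_k=5  p_k/q_k = 1451/110
(x₁, y₁) = (1451, 110);  1451² − 174·110² = 1 ✓
(x_2, y_2) = (1451·1451 + 174·110·110, 1451·110 + 110·1451) = (4210801, 319220)
(x_3, y_3) = (1451·4210801 + 174·110·319220, 1451·319220 + 110·4210801) = (12219743051, 926376330)
(x_4, y_4) = (1451·12219743051 + 174·110·926376330, 1451·926376330 + 110·12219743051) = (35461690123201, 2688343790440)
(x_5, y_5) = (1451·35461690123201 + 174·110·2688343790440, 1451·2688343790440 + 110·35461690123201) = (102909812517786251, 7801572753480550)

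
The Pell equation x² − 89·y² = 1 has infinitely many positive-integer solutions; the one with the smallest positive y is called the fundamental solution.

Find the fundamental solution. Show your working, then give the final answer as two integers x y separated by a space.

√89 → a₀=9, period (2,3,3,2,18); ℓ=5 odd so k=9
step 0: (9, 1)  from 9·(1,0) + (0,1)
…
step 4: (500, 53)  from 2·(217,23) + (66,7)
step 5: (9217, 977)  from 18·(500,53) + (217,23)
…
step 7: (66019, 6998)  from 3·(18934,2007) + (9217,977)
step 8: (216991, 23001)  from 3·(66019,6998) + (18934,2007)
step 9: (500001, 53000)  from 2·(216991,23001) + (66019,6998)
(x₁, y₁) = (500001, 53000);  500001² − 89·53000² = 1 ✓

500001 53000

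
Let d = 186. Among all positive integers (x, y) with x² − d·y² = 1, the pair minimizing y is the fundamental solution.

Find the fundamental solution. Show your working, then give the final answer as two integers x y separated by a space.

[13; 1,1,1,3,4,3,1,1,1,26] for √186; ℓ=10 ⇒ convergent index 9
k=0  a_k=13  p_k/q_k = 13/1
k=1  a_k=1  p_k/q_k = 14/1
…
k=5  a_k=4  p_k/q_k = 641/47
…
k=8  a_k=1  p_k/q_k = 4787/351
k=9  a_k=1  p_k/q_k = 7501/550
→ (7501, 550).  Check: 7501²=56265001, 186·550²=56265000, difference 1.

7501 550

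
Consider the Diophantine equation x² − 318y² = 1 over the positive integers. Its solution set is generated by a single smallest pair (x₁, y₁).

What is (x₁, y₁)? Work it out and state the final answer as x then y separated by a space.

d=318: √d = [17; 1,4,1,34] (ℓ=4, even), read p_3/q_3
a_0=17:  p_0=17·1+0=17,  q_0=17·0+1=1
a_1=1:  p_1=1·17+1=18,  q_1=1·1+0=1
a_2=4:  p_2=4·18+17=89,  q_2=4·1+1=5
a_3=1:  p_3=1·89+18=107,  q_3=1·5+1=6
→ (107, 6).  Check: 107²=11449, 318·6²=11448, difference 1.

107 6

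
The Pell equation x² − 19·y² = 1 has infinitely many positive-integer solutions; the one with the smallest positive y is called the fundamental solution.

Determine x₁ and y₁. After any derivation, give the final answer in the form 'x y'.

170 39

√19 = [4; 2,1,3,1,2,8, …], period ℓ=6 (even) → k=5
i=0: a=4 ⇒ p=4, q=1
i=1: a=2 ⇒ p=9, q=2
i=2: a=1 ⇒ p=13, q=3
i=3: a=3 ⇒ p=48, q=11
i=4: a=1 ⇒ p=61, q=14
i=5: a=2 ⇒ p=170, q=39
→ (170, 39).  Check: 170²=28900, 19·39²=28899, difference 1.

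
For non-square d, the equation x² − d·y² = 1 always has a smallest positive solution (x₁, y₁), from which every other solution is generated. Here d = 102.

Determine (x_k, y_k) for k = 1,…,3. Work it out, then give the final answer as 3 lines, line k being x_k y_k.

101 10
20401 2020
4120901 408030

√102 → a₀=10, period (10,20); ℓ=2 even so k=1
step 0: (10, 1)  from 10·(1,0) + (0,1)
step 1: (101, 10)  from 10·(10,1) + (1,0)
(x₁, y₁) = (101, 10);  101² − 102·10² = 1 ✓
k=2:  x_2 = 101·101+102·10·10 = 20401,  y_2 = 101·10+10·101 = 2020
k=3:  x_3 = 101·20401+102·10·2020 = 4120901,  y_3 = 101·2020+10·20401 = 408030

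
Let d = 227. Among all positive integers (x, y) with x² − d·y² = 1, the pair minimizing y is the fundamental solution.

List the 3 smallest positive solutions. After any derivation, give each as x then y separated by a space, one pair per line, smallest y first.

√227 = [15; 15,30, …], period ℓ=2 (even) → k=1
a_0=15:  p_0=15·1+0=15,  q_0=15·0+1=1
a_1=15:  p_1=15·15+1=226,  q_1=15·1+0=15
(x₁, y₁) = (226, 15);  226² − 227·15² = 1 ✓
n=2: (226,15)∘(226,15) = (226·226+227·15·15, 226·15+15·226) = (102151,6780)
n=3: (102151,6780)∘(226,15) = (226·102151+227·15·6780, 226·6780+15·102151) = (46172026,3064545)

226 15
102151 6780
46172026 3064545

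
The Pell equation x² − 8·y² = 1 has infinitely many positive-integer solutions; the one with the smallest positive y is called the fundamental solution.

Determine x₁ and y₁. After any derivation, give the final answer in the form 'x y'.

√8 = [2; 1,4, …], period ℓ=2 (even) → k=1
k=0  a_k=2  p_k/q_k = 2/1
k=1  a_k=1  p_k/q_k = 3/1
fundamental: x₁=3, y₁=1  (since 9 − 8·1 = 1)

3 1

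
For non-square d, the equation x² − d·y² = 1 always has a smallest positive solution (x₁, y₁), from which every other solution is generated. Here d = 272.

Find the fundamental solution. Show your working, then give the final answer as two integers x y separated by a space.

d=272: √d = [16; 2,32] (ℓ=2, even), read p_1/q_1
step 0: (16, 1)  from 16·(1,0) + (0,1)
step 1: (33, 2)  from 2·(16,1) + (1,0)
fundamental: x₁=33, y₁=2  (since 1089 − 272·4 = 1)

33 2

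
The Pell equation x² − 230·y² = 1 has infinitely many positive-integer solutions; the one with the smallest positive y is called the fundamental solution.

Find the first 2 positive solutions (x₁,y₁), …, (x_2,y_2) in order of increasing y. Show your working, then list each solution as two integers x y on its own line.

√230 → a₀=15, period (6,30); ℓ=2 even so k=1
a_0=15:  p_0=15·1+0=15,  q_0=15·0+1=1
a_1=6:  p_1=6·15+1=91,  q_1=6·1+0=6
fundamental: x₁=91, y₁=6  (since 8281 − 230·36 = 1)
(x_2, y_2) = (91·91 + 230·6·6, 91·6 + 6·91) = (16561, 1092)

91 6
16561 1092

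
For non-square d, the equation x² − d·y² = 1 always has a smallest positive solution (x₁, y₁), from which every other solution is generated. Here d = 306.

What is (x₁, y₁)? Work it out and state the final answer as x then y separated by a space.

35 2

[17; 2,34] for √306; ℓ=2 ⇒ convergent index 1
a_0=17:  p_0=17·1+0=17,  q_0=17·0+1=1
a_1=2:  p_1=2·17+1=35,  q_1=2·1+0=2
→ (35, 2).  Check: 35²=1225, 306·2²=1224, difference 1.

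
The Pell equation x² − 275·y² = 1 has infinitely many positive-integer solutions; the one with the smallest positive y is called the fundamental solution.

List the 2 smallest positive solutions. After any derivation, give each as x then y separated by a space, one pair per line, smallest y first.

199 12
79201 4776

d=275: √d = [16; 1,1,2,1,1,32] (ℓ=6, even), read p_5/q_5
i=0: a=16 ⇒ p=16, q=1
…
i=2: a=1 ⇒ p=33, q=2
i=3: a=2 ⇒ p=83, q=5
i=4: a=1 ⇒ p=116, q=7
i=5: a=1 ⇒ p=199, q=12
fundamental: x₁=199, y₁=12  (since 39601 − 275·144 = 1)
(199+12√275)^2 = 79201 + 4776√275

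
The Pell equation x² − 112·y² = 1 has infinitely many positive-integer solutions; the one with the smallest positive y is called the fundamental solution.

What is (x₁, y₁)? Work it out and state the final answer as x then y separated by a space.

127 12

√112 → a₀=10, period (1,1,2,1,1,20); ℓ=6 even so k=5
a_0=10:  p_0=10·1+0=10,  q_0=10·0+1=1
…
a_2=1:  p_2=1·11+10=21,  q_2=1·1+1=2
…
a_4=1:  p_4=1·53+21=74,  q_4=1·5+2=7
a_5=1:  p_5=1·74+53=127,  q_5=1·7+5=12
fundamental: x₁=127, y₁=12  (since 16129 − 112·144 = 1)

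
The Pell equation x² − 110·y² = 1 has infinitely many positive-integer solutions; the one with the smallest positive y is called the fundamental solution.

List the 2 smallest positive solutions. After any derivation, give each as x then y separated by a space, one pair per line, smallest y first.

21 2
881 84

√110 = [10; 2,20, …], period ℓ=2 (even) → k=1
a_0=10:  p_0=10·1+0=10,  q_0=10·0+1=1
a_1=2:  p_1=2·10+1=21,  q_1=2·1+0=2
→ (21, 2).  Check: 21²=441, 110·2²=440, difference 1.
(21+2√110)^2 = 881 + 84√110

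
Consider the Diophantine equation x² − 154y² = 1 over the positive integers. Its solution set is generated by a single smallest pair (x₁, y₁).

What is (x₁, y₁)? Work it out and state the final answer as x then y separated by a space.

21295 1716

d=154: √d = [12; 2,2,3,1,2,1,3,2,2,24] (ℓ=10, even), read p_9/q_9
k=0  a_k=12  p_k/q_k = 12/1
…
k=2  a_k=2  p_k/q_k = 62/5
…
k=4  a_k=1  p_k/q_k = 273/22
k=5  a_k=2  p_k/q_k = 757/61
…
k=7  a_k=3  p_k/q_k = 3847/310
k=8  a_k=2  p_k/q_k = 8724/703
k=9  a_k=2  p_k/q_k = 21295/1716
→ (21295, 1716).  Check: 21295²=453477025, 154·1716²=453477024, difference 1.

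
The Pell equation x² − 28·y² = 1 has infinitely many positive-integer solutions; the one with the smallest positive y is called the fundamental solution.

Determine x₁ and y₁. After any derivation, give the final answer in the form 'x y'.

127 24

[5; 3,2,3,10] for √28; ℓ=4 ⇒ convergent index 3
a_0=5:  p_0=5·1+0=5,  q_0=5·0+1=1
…
a_2=2:  p_2=2·16+5=37,  q_2=2·3+1=7
a_3=3:  p_3=3·37+16=127,  q_3=3·7+3=24
fundamental: x₁=127, y₁=24  (since 16129 − 28·576 = 1)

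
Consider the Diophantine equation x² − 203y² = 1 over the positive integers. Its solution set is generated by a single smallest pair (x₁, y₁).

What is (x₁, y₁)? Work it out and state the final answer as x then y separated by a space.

57 4

[14; 4,28] for √203; ℓ=2 ⇒ convergent index 1
a_0=14:  p_0=14·1+0=14,  q_0=14·0+1=1
a_1=4:  p_1=4·14+1=57,  q_1=4·1+0=4
(x₁, y₁) = (57, 4);  57² − 203·4² = 1 ✓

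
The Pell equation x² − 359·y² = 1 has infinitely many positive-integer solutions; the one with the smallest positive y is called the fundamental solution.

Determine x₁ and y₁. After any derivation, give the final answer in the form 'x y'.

√359 = [18; 1,17,1,36, …], period ℓ=4 (even) → k=3
i=0: a=18 ⇒ p=18, q=1
…
i=2: a=17 ⇒ p=341, q=18
i=3: a=1 ⇒ p=360, q=19
fundamental: x₁=360, y₁=19  (since 129600 − 359·361 = 1)

360 19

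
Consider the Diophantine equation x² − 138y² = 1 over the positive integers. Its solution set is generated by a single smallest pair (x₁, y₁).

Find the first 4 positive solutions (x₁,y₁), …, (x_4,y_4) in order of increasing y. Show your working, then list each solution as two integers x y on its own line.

d=138: √d = [11; 1,2,1,22] (ℓ=4, even), read p_3/q_3
i=0: a=11 ⇒ p=11, q=1
…
i=2: a=2 ⇒ p=35, q=3
i=3: a=1 ⇒ p=47, q=4
→ (47, 4).  Check: 47²=2209, 138·4²=2208, difference 1.
n=2: (47,4)∘(47,4) = (47·47+138·4·4, 47·4+4·47) = (4417,376)
n=3: (4417,376)∘(47,4) = (47·4417+138·4·376, 47·376+4·4417) = (415151,35340)
n=4: (415151,35340)∘(47,4) = (47·415151+138·4·35340, 47·35340+4·415151) = (39019777,3321584)

47 4
4417 376
415151 35340
39019777 3321584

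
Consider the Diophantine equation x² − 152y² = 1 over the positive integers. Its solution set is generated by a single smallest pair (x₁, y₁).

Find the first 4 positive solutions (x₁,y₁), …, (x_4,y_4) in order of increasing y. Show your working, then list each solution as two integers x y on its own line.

[12; 3,24] for √152; ℓ=2 ⇒ convergent index 1
step 0: (12, 1)  from 12·(1,0) + (0,1)
step 1: (37, 3)  from 3·(12,1) + (1,0)
→ (37, 3).  Check: 37²=1369, 152·3²=1368, difference 1.
k=2:  x_2 = 37·37+152·3·3 = 2737,  y_2 = 37·3+3·37 = 222
k=3:  x_3 = 37·2737+152·3·222 = 202501,  y_3 = 37·222+3·2737 = 16425
k=4:  x_4 = 37·202501+152·3·16425 = 14982337,  y_4 = 37·16425+3·202501 = 1215228

37 3
2737 222
202501 16425
14982337 1215228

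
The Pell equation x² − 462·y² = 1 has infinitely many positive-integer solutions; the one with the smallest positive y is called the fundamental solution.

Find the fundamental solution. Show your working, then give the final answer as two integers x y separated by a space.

d=462: √d = [21; 2,42] (ℓ=2, even), read p_1/q_1
i=0: a=21 ⇒ p=21, q=1
i=1: a=2 ⇒ p=43, q=2
fundamental: x₁=43, y₁=2  (since 1849 − 462·4 = 1)

43 2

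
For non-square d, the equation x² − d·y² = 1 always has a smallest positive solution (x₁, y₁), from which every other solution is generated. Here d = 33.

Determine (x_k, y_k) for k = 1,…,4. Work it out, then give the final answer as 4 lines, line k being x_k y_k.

√33 → a₀=5, period (1,2,1,10); ℓ=4 even so k=3
step 0: (5, 1)  from 5·(1,0) + (0,1)
step 1: (6, 1)  from 1·(5,1) + (1,0)
step 2: (17, 3)  from 2·(6,1) + (5,1)
step 3: (23, 4)  from 1·(17,3) + (6,1)
→ (23, 4).  Check: 23²=529, 33·4²=528, difference 1.
n=2: (23,4)∘(23,4) = (23·23+33·4·4, 23·4+4·23) = (1057,184)
n=3: (1057,184)∘(23,4) = (23·1057+33·4·184, 23·184+4·1057) = (48599,8460)
n=4: (48599,8460)∘(23,4) = (23·48599+33·4·8460, 23·8460+4·48599) = (2234497,388976)

23 4
1057 184
48599 8460
2234497 388976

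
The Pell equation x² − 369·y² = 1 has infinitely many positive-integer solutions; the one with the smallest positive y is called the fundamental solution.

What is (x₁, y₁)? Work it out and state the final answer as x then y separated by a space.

√369 → a₀=19, period (4,1,3,2,7,4,7,2,3,1,4,38); ℓ=12 even so k=11
k=0  a_k=19  p_k/q_k = 19/1
…
k=3  a_k=3  p_k/q_k = 365/19
k=4  a_k=2  p_k/q_k = 826/43
…
k=8  a_k=2  p_k/q_k = 393504/20485
k=9  a_k=3  p_k/q_k = 1364557/71036
k=10  a_k=1  p_k/q_k = 1758061/91521
k=11  a_k=4  p_k/q_k = 8396801/437120
(x₁, y₁) = (8396801, 437120);  8396801² − 369·437120² = 1 ✓

8396801 437120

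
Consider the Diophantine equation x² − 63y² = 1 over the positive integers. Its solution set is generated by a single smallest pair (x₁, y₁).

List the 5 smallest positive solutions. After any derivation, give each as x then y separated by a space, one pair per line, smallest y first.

8 1
127 16
2024 255
32257 4064
514088 64769

√63 = [7; 1,14, …], period ℓ=2 (even) → k=1
i=0: a=7 ⇒ p=7, q=1
i=1: a=1 ⇒ p=8, q=1
→ (8, 1).  Check: 8²=64, 63·1²=63, difference 1.
(x_2, y_2) = (8·8 + 63·1·1, 8·1 + 1·8) = (127, 16)
(x_3, y_3) = (8·127 + 63·1·16, 8·16 + 1·127) = (2024, 255)
(x_4, y_4) = (8·2024 + 63·1·255, 8·255 + 1·2024) = (32257, 4064)
(x_5, y_5) = (8·32257 + 63·1·4064, 8·4064 + 1·32257) = (514088, 64769)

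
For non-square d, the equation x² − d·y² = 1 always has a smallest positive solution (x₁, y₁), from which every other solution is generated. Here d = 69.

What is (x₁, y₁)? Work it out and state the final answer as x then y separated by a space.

√69 → a₀=8, period (3,3,1,4,1,3,3,16); ℓ=8 even so k=7
k=0  a_k=8  p_k/q_k = 8/1
k=1  a_k=3  p_k/q_k = 25/3
k=2  a_k=3  p_k/q_k = 83/10
…
k=4  a_k=4  p_k/q_k = 515/62
k=5  a_k=1  p_k/q_k = 623/75
k=6  a_k=3  p_k/q_k = 2384/287
k=7  a_k=3  p_k/q_k = 7775/936
(x₁, y₁) = (7775, 936);  7775² − 69·936² = 1 ✓

7775 936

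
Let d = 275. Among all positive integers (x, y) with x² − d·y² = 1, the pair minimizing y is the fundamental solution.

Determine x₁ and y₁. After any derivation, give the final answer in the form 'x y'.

199 12

√275 → a₀=16, period (1,1,2,1,1,32); ℓ=6 even so k=5
a_0=16:  p_0=16·1+0=16,  q_0=16·0+1=1
a_1=1:  p_1=1·16+1=17,  q_1=1·1+0=1
…
a_4=1:  p_4=1·83+33=116,  q_4=1·5+2=7
a_5=1:  p_5=1·116+83=199,  q_5=1·7+5=12
fundamental: x₁=199, y₁=12  (since 39601 − 275·144 = 1)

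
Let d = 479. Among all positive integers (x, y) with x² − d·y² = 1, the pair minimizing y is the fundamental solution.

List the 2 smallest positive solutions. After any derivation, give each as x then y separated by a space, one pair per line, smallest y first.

2989440 136591
17873503027199 816661198080

d=479: √d = [21; 1,7,1,3,2,21,2,3,1,7,1,42] (ℓ=12, even), read p_11/q_11
i=0: a=21 ⇒ p=21, q=1
…
i=10: a=7 ⇒ p=2648849, q=121029
i=11: a=1 ⇒ p=2989440, q=136591
(x₁, y₁) = (2989440, 136591);  2989440² − 479·136591² = 1 ✓
n=2: (2989440,136591)∘(2989440,136591) = (2989440·2989440+479·136591·136591, 2989440·136591+136591·2989440) = (17873503027199,816661198080)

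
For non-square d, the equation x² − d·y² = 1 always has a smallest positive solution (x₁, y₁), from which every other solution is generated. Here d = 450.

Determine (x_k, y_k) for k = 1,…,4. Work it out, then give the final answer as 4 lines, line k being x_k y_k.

19601 924
768398401 36222648
30122754096401 1420000245972
1180872205318713601 55666849606371696

√450 → a₀=21, period (4,1,2,4,2,1,4,42); ℓ=8 even so k=7
step 0: (21, 1)  from 21·(1,0) + (0,1)
step 1: (85, 4)  from 4·(21,1) + (1,0)
step 2: (106, 5)  from 1·(85,4) + (21,1)
step 3: (297, 14)  from 2·(106,5) + (85,4)
step 4: (1294, 61)  from 4·(297,14) + (106,5)
…
step 6: (4179, 197)  from 1·(2885,136) + (1294,61)
step 7: (19601, 924)  from 4·(4179,197) + (2885,136)
fundamental: x₁=19601, y₁=924  (since 384199201 − 450·853776 = 1)
n=2: (19601,924)∘(19601,924) = (19601·19601+450·924·924, 19601·924+924·19601) = (768398401,36222648)
n=3: (768398401,36222648)∘(19601,924) = (19601·768398401+450·924·36222648, 19601·36222648+924·768398401) = (30122754096401,1420000245972)
n=4: (30122754096401,1420000245972)∘(19601,924) = (19601·30122754096401+450·924·1420000245972, 19601·1420000245972+924·30122754096401) = (1180872205318713601,55666849606371696)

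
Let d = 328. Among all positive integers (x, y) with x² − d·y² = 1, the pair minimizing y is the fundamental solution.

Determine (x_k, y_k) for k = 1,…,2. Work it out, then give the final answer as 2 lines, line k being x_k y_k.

√328 → a₀=18, period (9,36); ℓ=2 even so k=1
i=0: a=18 ⇒ p=18, q=1
i=1: a=9 ⇒ p=163, q=9
(x₁, y₁) = (163, 9);  163² − 328·9² = 1 ✓
(x_2, y_2) = (163·163 + 328·9·9, 163·9 + 9·163) = (53137, 2934)

163 9
53137 2934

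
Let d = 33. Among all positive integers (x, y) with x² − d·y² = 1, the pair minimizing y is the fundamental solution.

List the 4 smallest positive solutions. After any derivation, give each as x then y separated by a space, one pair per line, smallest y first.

23 4
1057 184
48599 8460
2234497 388976

√33 → a₀=5, period (1,2,1,10); ℓ=4 even so k=3
step 0: (5, 1)  from 5·(1,0) + (0,1)
…
step 2: (17, 3)  from 2·(6,1) + (5,1)
step 3: (23, 4)  from 1·(17,3) + (6,1)
fundamental: x₁=23, y₁=4  (since 529 − 33·16 = 1)
(x_2, y_2) = (23·23 + 33·4·4, 23·4 + 4·23) = (1057, 184)
(x_3, y_3) = (23·1057 + 33·4·184, 23·184 + 4·1057) = (48599, 8460)
(x_4, y_4) = (23·48599 + 33·4·8460, 23·8460 + 4·48599) = (2234497, 388976)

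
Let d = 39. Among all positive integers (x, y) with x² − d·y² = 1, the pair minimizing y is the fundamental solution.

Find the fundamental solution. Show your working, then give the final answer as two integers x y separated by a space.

25 4

[6; 4,12] for √39; ℓ=2 ⇒ convergent index 1
a_0=6:  p_0=6·1+0=6,  q_0=6·0+1=1
a_1=4:  p_1=4·6+1=25,  q_1=4·1+0=4
fundamental: x₁=25, y₁=4  (since 625 − 39·16 = 1)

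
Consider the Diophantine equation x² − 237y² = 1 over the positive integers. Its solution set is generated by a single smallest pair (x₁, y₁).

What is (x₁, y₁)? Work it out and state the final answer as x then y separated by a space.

228151 14820

√237 → a₀=15, period (2,1,1,7,10,7,1,1,2,30); ℓ=10 even so k=9
step 0: (15, 1)  from 15·(1,0) + (0,1)
step 1: (31, 2)  from 2·(15,1) + (1,0)
…
step 3: (77, 5)  from 1·(46,3) + (31,2)
step 4: (585, 38)  from 7·(77,5) + (46,3)
step 5: (5927, 385)  from 10·(585,38) + (77,5)
step 6: (42074, 2733)  from 7·(5927,385) + (585,38)
…
step 8: (90075, 5851)  from 1·(48001,3118) + (42074,2733)
step 9: (228151, 14820)  from 2·(90075,5851) + (48001,3118)
(x₁, y₁) = (228151, 14820);  228151² − 237·14820² = 1 ✓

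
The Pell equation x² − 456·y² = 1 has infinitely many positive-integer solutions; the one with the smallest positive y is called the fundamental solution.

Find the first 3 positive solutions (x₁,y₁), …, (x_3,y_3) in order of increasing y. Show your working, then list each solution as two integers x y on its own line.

√456 = [21; 2,1,4,1,2,42, …], period ℓ=6 (even) → k=5
k=0  a_k=21  p_k/q_k = 21/1
…
k=4  a_k=1  p_k/q_k = 363/17
k=5  a_k=2  p_k/q_k = 1025/48
fundamental: x₁=1025, y₁=48  (since 1050625 − 456·2304 = 1)
k=2:  x_2 = 1025·1025+456·48·48 = 2101249,  y_2 = 1025·48+48·1025 = 98400
k=3:  x_3 = 1025·2101249+456·48·98400 = 4307559425,  y_3 = 1025·98400+48·2101249 = 201719952

1025 48
2101249 98400
4307559425 201719952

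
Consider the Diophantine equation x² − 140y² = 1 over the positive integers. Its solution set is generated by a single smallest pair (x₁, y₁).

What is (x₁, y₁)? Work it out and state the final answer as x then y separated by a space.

d=140: √d = [11; 1,4,1,22] (ℓ=4, even), read p_3/q_3
a_0=11:  p_0=11·1+0=11,  q_0=11·0+1=1
a_1=1:  p_1=1·11+1=12,  q_1=1·1+0=1
a_2=4:  p_2=4·12+11=59,  q_2=4·1+1=5
a_3=1:  p_3=1·59+12=71,  q_3=1·5+1=6
(x₁, y₁) = (71, 6);  71² − 140·6² = 1 ✓

71 6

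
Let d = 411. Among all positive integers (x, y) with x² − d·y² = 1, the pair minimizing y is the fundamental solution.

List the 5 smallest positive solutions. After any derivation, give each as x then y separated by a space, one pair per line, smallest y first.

√411 = [20; 3,1,1,1,19,1,1,1,3,40, …], period ℓ=10 (even) → k=9
i=0: a=20 ⇒ p=20, q=1
i=1: a=3 ⇒ p=61, q=3
i=2: a=1 ⇒ p=81, q=4
…
i=5: a=19 ⇒ p=4379, q=216
…
i=7: a=1 ⇒ p=8981, q=443
i=8: a=1 ⇒ p=13583, q=670
i=9: a=3 ⇒ p=49730, q=2453
(x₁, y₁) = (49730, 2453);  49730² − 411·2453² = 1 ✓
n=2: (49730,2453)∘(49730,2453) = (49730·49730+411·2453·2453, 49730·2453+2453·49730) = (4946145799,243975380)
n=3: (4946145799,243975380)∘(49730,2453) = (49730·4946145799+411·2453·243975380, 49730·243975380+2453·4946145799) = (491943661118810,24265791292347)
n=4: (491943661118810,24265791292347)∘(49730,2453) = (49730·491943661118810+411·2453·24265791292347, 49730·24265791292347+2453·491943661118810) = (48928716529930696801,2413475601692857240)
n=5: (48928716529930696801,2413475601692857240)∘(49730,2453) = (49730·48928716529930696801+411·2453·2413475601692857240, 49730·2413475601692857240+2453·48928716529930696801) = (4866450145574963442708650,240044283320105789798053)

49730 2453
4946145799 243975380
491943661118810 24265791292347
48928716529930696801 2413475601692857240
4866450145574963442708650 240044283320105789798053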